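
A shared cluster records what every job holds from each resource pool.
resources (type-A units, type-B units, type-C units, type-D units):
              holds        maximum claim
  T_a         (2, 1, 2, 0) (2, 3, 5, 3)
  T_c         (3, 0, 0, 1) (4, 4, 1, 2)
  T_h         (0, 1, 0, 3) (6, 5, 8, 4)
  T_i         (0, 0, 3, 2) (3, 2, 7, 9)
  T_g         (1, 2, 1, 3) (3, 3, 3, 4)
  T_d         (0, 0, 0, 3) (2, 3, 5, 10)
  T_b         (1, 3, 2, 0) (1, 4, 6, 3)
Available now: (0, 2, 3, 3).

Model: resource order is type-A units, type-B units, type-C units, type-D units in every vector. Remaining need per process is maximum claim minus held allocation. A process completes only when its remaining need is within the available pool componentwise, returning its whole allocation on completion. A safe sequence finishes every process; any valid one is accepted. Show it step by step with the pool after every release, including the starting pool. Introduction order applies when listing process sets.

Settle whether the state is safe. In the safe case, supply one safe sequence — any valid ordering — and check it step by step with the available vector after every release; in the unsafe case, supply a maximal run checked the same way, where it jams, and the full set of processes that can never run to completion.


SAFE. One safe sequence: T_a, T_g, T_c, T_b, T_i, T_h, T_d.
Key observation: T_a is the earliest step where a requested resource binds exactly: need (0, 2, 3, 3), pool (0, 2, 3, 3) at its turn.
Check, step by step:
  pool = (0, 2, 3, 3)
  run T_a (needs (0, 2, 3, 3), free (0, 2, 3, 3)); after release of (2, 1, 2, 0) the pool is (2, 3, 5, 3)
  run T_g (needs (2, 1, 2, 1), free (2, 3, 5, 3)); after release of (1, 2, 1, 3) the pool is (3, 5, 6, 6)
  run T_c (needs (1, 4, 1, 1), free (3, 5, 6, 6)); after release of (3, 0, 0, 1) the pool is (6, 5, 6, 7)
  run T_b (needs (0, 1, 4, 3), free (6, 5, 6, 7)); after release of (1, 3, 2, 0) the pool is (7, 8, 8, 7)
  run T_i (needs (3, 2, 4, 7), free (7, 8, 8, 7)); after release of (0, 0, 3, 2) the pool is (7, 8, 11, 9)
  run T_h (needs (6, 4, 8, 1), free (7, 8, 11, 9)); after release of (0, 1, 0, 3) the pool is (7, 9, 11, 12)
  run T_d (needs (2, 3, 5, 7), free (7, 9, 11, 12)); after release of (0, 0, 0, 3) the pool is (7, 9, 11, 15)


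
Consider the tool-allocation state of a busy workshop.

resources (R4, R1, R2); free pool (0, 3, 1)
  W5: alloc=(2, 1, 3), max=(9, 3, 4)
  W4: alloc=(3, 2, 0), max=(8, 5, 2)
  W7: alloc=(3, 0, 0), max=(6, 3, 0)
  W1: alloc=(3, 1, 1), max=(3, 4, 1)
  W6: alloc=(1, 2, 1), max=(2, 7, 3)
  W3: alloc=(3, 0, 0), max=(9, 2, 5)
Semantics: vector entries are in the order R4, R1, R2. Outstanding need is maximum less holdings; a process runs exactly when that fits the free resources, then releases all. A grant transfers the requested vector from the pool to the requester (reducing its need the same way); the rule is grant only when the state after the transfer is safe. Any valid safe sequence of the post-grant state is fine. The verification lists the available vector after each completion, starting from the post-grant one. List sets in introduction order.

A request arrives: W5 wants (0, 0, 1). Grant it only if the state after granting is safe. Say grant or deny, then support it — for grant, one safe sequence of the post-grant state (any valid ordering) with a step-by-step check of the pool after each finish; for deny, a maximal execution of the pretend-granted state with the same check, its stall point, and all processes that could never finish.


DENY. Granting would leave the state unsafe.
Key observation: after W1, W7 the pool peaks at (6, 4, 1), and each blocked process is short somewhere: W5 on R4; W4 on R2; W6 on R1, R2; W3 on R2.
Pretend the grant happened; the run W1, W7 goes as far as possible. Check, step by step:
  pool = (0, 3, 0)
  W1: need (0, 3, 0) fits (0, 3, 0); releases (3, 1, 1), pool now (3, 4, 1)
  W7: need (3, 3, 0) fits (3, 4, 1); releases (3, 0, 0), pool now (6, 4, 1)
  W5 still needs (7, 2, 0) but only (6, 4, 1) is free — short on R4
  W4 still needs (5, 3, 2) but only (6, 4, 1) is free — short on R2
  W6 still needs (1, 5, 2) but only (6, 4, 1) is free — short on R1 and R2
  W3 still needs (6, 2, 5) but only (6, 4, 1) is free — short on R2
Had the request been granted, W5, W4, W6 and W3 could never finish.


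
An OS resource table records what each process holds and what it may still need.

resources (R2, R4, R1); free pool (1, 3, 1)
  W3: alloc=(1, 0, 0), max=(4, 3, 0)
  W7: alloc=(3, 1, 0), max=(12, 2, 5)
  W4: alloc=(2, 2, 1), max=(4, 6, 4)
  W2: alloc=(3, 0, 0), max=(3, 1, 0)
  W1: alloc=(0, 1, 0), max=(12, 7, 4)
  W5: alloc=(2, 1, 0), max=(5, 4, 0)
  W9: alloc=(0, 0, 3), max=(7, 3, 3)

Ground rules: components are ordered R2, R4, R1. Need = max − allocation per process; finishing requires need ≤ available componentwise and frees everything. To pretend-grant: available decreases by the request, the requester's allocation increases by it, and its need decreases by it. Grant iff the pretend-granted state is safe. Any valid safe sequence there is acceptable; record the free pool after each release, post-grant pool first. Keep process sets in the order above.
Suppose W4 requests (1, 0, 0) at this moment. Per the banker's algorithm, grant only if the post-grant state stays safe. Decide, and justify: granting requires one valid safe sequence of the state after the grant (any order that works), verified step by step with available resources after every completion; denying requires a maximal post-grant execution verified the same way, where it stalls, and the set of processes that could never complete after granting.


DENY: after the grant no complete ordering would exist.
Key observation: after W2, W5, W3 the pool peaks at (6, 4, 1), and each blocked process is short somewhere: W7 on R2, R1; W4 on R1; W1 on R2, R4, R1; W9 on R2.
On the post-grant state, W2, W5, W3 is a maximal run — nothing extends it. Walking it through:
  pool = (0, 3, 1)
  W2: need (0, 1, 0) fits (0, 3, 1); releases (3, 0, 0), pool now (3, 3, 1)
  W5: need (3, 3, 0) fits (3, 3, 1); releases (2, 1, 0), pool now (5, 4, 1)
  W3: need (3, 3, 0) fits (5, 4, 1); releases (1, 0, 0), pool now (6, 4, 1)
  W7 cannot run: need (9, 1, 5) vs free (6, 4, 1) (insufficient R2 and R1)
  W4 cannot run: need (1, 4, 3) vs free (6, 4, 1) (insufficient R1)
  W1 cannot run: need (12, 6, 4) vs free (6, 4, 1) (insufficient R2, R4 and R1)
  W9 cannot run: need (7, 3, 0) vs free (6, 4, 1) (insufficient R2)
Post-grant, the permanently blocked set is W7, W4, W1 and W9.


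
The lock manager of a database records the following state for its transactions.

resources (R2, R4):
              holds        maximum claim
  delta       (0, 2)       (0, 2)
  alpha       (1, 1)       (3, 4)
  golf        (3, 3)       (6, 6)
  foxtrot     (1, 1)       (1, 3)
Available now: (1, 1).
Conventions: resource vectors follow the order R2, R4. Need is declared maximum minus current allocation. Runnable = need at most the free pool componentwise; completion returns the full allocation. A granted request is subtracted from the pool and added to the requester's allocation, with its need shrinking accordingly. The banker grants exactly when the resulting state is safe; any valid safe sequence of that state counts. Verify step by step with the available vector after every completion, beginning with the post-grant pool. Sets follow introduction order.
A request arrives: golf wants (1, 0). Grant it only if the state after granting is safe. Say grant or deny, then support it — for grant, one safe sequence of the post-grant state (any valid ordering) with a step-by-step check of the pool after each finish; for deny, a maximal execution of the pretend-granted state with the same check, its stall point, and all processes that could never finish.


DENY: after the grant no complete ordering would exist.
Key observation: delta, foxtrot can finish, but then (1, 4) is all there is, and the blocked group's R2 demands exceed it.
Pretend the grant happened; the run delta, foxtrot goes as far as possible. Step-by-step check:
  pool = (0, 1)
  delta: need (0, 0) fits (0, 1); releases (0, 2), pool now (0, 3)
  foxtrot: need (0, 2) fits (0, 3); releases (1, 1), pool now (1, 4)
  alpha still needs (2, 3) but only (1, 4) is free — short on R2
  golf still needs (2, 3) but only (1, 4) is free — short on R2
Processes that could never finish after the grant: alpha and golf.


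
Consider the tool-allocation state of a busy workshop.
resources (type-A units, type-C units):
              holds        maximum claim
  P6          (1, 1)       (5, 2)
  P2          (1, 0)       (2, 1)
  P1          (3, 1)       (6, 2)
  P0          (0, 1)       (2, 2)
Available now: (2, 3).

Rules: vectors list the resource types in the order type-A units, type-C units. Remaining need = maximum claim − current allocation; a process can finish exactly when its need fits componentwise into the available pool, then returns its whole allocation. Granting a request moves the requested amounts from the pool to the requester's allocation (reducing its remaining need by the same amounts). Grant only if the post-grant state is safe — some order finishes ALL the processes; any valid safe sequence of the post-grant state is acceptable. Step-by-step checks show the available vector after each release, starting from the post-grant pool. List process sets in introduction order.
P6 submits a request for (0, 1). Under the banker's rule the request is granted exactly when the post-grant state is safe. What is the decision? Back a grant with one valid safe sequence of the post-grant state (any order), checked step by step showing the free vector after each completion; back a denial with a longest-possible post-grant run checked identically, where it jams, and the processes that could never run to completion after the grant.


GRANT. The post-grant state is safe; one safe sequence: P2, P1, P0, P6.
Key observation: (2, 2) free after granting still covers P2 first, and each release covers the next.
Verifying the post-grant state step by step:
  pool = (2, 2)
  P2 needs (1, 1) <= (2, 2) -> finishes; pool += (1, 0) = (3, 2)
  P1 needs (3, 1) <= (3, 2) -> finishes; pool += (3, 1) = (6, 3)
  P0 needs (2, 1) <= (6, 3) -> finishes; pool += (0, 1) = (6, 4)
  P6 needs (4, 0) <= (6, 4) -> finishes; pool += (1, 2) = (7, 6)


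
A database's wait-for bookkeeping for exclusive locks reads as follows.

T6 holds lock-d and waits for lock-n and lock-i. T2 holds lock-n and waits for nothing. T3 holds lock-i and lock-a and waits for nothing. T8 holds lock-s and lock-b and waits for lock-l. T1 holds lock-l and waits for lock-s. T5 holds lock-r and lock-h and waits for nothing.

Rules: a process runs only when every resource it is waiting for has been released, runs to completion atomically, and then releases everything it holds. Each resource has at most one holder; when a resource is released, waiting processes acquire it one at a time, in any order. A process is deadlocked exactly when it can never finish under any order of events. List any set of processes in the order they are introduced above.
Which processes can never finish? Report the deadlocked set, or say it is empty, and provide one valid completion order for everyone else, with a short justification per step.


Deadlocked set: T8 and T1.
Key observation: the cycle T8 -> T1 -> T8 can never break — each member waits on the next; no other process is dragged down with it.
The rest can finish in the order T5, T2, T3, T6.
Verifying each step:
  T5 waits on nothing -> runs at once and releases lock-r and lock-h
  T2 waits on nothing -> runs at once and releases lock-n
  T3 waits on nothing -> runs at once and releases lock-i and lock-a
  T6 waits on lock-n and lock-i — all released -> runs and releases lock-d


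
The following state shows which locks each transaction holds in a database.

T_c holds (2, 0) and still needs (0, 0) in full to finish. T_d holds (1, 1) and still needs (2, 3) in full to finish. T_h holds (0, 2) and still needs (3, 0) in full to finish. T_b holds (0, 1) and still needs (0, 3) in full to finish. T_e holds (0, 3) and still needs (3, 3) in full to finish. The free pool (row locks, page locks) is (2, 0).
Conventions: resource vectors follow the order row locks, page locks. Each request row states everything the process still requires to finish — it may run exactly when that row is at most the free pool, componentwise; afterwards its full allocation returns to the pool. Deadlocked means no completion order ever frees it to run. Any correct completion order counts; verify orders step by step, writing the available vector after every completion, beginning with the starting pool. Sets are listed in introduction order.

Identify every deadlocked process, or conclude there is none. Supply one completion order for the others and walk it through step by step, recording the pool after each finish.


Deadlocked: T_d, T_b and T_e.
Key observation: even finishing T_c, T_h leaves just (4, 2) free — too little page locks for any of the remaining processes.
A valid finishing order for the others: T_c, T_h. Check, step by step:
  pool = (2, 0)
  T_c needs (0, 0) <= (2, 0) -> finishes; pool += (2, 0) = (4, 0)
  T_h needs (3, 0) <= (4, 0) -> finishes; pool += (0, 2) = (4, 2)
The blocked processes can never fit:
  blocked: T_d wants (2, 3), pool (4, 2) — not enough page locks
  blocked: T_b wants (0, 3), pool (4, 2) — not enough page locks
  blocked: T_e wants (3, 3), pool (4, 2) — not enough page locks


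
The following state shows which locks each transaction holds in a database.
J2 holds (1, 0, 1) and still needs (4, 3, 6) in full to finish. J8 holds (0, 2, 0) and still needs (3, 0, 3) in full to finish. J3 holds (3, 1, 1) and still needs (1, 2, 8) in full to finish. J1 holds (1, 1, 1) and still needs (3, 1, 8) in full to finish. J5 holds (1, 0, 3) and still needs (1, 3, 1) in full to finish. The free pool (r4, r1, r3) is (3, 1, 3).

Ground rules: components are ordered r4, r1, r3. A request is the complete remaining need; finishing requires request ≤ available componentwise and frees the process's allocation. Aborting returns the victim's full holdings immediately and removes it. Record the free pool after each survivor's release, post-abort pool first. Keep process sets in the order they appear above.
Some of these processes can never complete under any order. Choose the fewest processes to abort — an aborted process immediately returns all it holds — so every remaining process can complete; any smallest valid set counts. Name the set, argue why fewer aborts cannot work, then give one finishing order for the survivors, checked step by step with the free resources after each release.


The answer: abort J1.
Key observation: the returned (1, 1, 1) from J1 is what brings J3 — unrunnable before, under any order — into play at step 4.
Why nothing smaller works: aborting no one leaves the state deadlocked as given.
The survivors complete as J8, J5, J2, J3. Check, step by step (starting from the post-abort pool):
  pool = (4, 2, 4)
  run J8 (needs (3, 0, 3), free (4, 2, 4)); after release of (0, 2, 0) the pool is (4, 4, 4)
  run J5 (needs (1, 3, 1), free (4, 4, 4)); after release of (1, 0, 3) the pool is (5, 4, 7)
  run J2 (needs (4, 3, 6), free (5, 4, 7)); after release of (1, 0, 1) the pool is (6, 4, 8)
  run J3 (needs (1, 2, 8), free (6, 4, 8)); after release of (3, 1, 1) the pool is (9, 5, 9)


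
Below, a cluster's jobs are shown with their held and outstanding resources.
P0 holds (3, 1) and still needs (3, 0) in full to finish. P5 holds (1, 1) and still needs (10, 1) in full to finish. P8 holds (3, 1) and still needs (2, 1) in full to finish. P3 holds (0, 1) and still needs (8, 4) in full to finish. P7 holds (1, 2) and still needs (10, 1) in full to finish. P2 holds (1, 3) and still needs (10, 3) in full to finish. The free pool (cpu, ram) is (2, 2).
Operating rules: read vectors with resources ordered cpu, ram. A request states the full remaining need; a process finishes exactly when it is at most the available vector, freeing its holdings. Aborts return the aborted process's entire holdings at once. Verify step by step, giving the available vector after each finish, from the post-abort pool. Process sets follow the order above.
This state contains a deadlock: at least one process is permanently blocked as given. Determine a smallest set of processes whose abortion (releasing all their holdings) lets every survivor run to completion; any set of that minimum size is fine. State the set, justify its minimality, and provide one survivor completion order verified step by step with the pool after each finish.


The answer: abort P7 and P2.
Key observation: aborting P7 and P2 returns (2, 5), and P5 — hopeless before — runs at step 3 with the returned capacity in the pool.
Why nothing smaller works — every single abort fails: P0 alone leaves P5 blocked (short on cpu); P5 alone leaves P7 blocked (short on cpu); P8 alone leaves P5 blocked (short on cpu); P3 alone leaves P5 blocked (short on cpu); P7 alone leaves P5 blocked (short on cpu); P2 alone leaves P5 blocked (short on cpu).
The survivors complete as P0, P8, P5, P3. Walking it through (starting from the post-abort pool):
  pool = (4, 7)
  P0: need (3, 0) fits (4, 7); releases (3, 1), pool now (7, 8)
  P8: need (2, 1) fits (7, 8); releases (3, 1), pool now (10, 9)
  P5: need (10, 1) fits (10, 9); releases (1, 1), pool now (11, 10)
  P3: need (8, 4) fits (11, 10); releases (0, 1), pool now (11, 11)


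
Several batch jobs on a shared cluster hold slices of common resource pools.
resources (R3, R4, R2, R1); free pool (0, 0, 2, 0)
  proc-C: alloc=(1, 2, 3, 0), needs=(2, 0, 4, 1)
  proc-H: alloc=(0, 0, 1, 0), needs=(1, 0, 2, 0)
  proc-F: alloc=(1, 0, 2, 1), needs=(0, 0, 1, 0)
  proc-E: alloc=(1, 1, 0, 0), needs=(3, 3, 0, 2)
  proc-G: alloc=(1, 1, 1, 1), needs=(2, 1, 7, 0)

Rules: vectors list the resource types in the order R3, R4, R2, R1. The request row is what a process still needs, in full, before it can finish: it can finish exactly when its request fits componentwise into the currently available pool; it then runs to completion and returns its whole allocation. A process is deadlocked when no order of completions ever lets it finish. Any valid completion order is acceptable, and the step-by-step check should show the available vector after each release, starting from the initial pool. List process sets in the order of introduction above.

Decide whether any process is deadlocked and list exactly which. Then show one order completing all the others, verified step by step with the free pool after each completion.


Deadlocked: proc-C, proc-E and proc-G.
Key observation: no order helps: past proc-F, proc-H, the free pool tops out at (1, 0, 5, 1), below what each blocked process needs in R3.
A valid finishing order for the others: proc-F, proc-H. Walking it through:
  pool = (0, 0, 2, 0)
  proc-F: need (0, 0, 1, 0) fits (0, 0, 2, 0); releases (1, 0, 2, 1), pool now (1, 0, 4, 1)
  proc-H: need (1, 0, 2, 0) fits (1, 0, 4, 1); releases (0, 0, 1, 0), pool now (1, 0, 5, 1)
None of the blocked processes ever fits:
  proc-C still needs (2, 0, 4, 1) but only (1, 0, 5, 1) is free — short on R3
  proc-E still needs (3, 3, 0, 2) but only (1, 0, 5, 1) is free — short on R3, R4 and R1
  proc-G still needs (2, 1, 7, 0) but only (1, 0, 5, 1) is free — short on R3, R4 and R2


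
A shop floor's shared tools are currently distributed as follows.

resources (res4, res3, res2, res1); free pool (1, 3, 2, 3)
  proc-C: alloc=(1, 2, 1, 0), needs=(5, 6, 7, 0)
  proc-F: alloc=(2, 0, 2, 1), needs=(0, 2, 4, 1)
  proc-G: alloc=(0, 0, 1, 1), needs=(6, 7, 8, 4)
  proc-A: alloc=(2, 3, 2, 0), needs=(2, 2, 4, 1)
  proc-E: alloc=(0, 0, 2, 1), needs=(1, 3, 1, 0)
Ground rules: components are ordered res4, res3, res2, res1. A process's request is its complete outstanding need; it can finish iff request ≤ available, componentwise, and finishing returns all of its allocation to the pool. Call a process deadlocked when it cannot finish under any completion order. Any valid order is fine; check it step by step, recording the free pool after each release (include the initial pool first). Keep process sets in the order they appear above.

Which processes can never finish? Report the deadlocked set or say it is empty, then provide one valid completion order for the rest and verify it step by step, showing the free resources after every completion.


No process is deadlocked.
Key observation: proc-E fits the free pool immediately, and its release cascades until everyone finishes.
The rest can finish in the order proc-E, proc-F, proc-A, proc-C, proc-G. Check, step by step:
  pool = (1, 3, 2, 3)
  proc-E needs (1, 3, 1, 0) <= (1, 3, 2, 3) -> finishes; pool += (0, 0, 2, 1) = (1, 3, 4, 4)
  proc-F needs (0, 2, 4, 1) <= (1, 3, 4, 4) -> finishes; pool += (2, 0, 2, 1) = (3, 3, 6, 5)
  proc-A needs (2, 2, 4, 1) <= (3, 3, 6, 5) -> finishes; pool += (2, 3, 2, 0) = (5, 6, 8, 5)
  proc-C needs (5, 6, 7, 0) <= (5, 6, 8, 5) -> finishes; pool += (1, 2, 1, 0) = (6, 8, 9, 5)
  proc-G needs (6, 7, 8, 4) <= (6, 8, 9, 5) -> finishes; pool += (0, 0, 1, 1) = (6, 8, 10, 6)


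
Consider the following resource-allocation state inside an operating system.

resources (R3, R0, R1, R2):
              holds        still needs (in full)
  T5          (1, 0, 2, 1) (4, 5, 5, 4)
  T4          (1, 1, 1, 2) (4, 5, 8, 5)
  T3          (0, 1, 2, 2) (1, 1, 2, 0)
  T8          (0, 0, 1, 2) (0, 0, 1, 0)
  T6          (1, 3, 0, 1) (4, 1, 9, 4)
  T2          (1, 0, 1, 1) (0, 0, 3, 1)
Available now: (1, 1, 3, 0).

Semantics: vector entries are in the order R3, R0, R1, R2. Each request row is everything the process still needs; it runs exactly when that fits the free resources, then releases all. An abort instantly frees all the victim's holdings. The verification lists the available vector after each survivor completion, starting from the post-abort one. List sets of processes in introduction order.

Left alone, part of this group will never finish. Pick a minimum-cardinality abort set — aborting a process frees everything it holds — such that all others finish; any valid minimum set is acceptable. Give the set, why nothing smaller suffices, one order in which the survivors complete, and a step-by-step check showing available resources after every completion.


Abort T4 and T6.
Key observation: before aborting T4 and T6, T5 was permanently blocked — no order could ever run it; afterwards it completes at step 4.
Why nothing smaller works — every single abort fails: T5 alone leaves T4 blocked (short on R3 and R0); T4 alone leaves T5 blocked (short on R3 and R0); T3 alone leaves T5 blocked (short on R3 and R0); T8 alone leaves T5 blocked (short on R3 and R0); T6 alone leaves T5 blocked (short on R3); T2 alone leaves T5 blocked (short on R3 and R0).
One survivor order: T2, T3, T8, T5. Step-by-step check (post-abort pool first):
  pool = (3, 5, 4, 3)
  run T2 (needs (0, 0, 3, 1), free (3, 5, 4, 3)); after release of (1, 0, 1, 1) the pool is (4, 5, 5, 4)
  run T3 (needs (1, 1, 2, 0), free (4, 5, 5, 4)); after release of (0, 1, 2, 2) the pool is (4, 6, 7, 6)
  run T8 (needs (0, 0, 1, 0), free (4, 6, 7, 6)); after release of (0, 0, 1, 2) the pool is (4, 6, 8, 8)
  run T5 (needs (4, 5, 5, 4), free (4, 6, 8, 8)); after release of (1, 0, 2, 1) the pool is (5, 6, 10, 9)


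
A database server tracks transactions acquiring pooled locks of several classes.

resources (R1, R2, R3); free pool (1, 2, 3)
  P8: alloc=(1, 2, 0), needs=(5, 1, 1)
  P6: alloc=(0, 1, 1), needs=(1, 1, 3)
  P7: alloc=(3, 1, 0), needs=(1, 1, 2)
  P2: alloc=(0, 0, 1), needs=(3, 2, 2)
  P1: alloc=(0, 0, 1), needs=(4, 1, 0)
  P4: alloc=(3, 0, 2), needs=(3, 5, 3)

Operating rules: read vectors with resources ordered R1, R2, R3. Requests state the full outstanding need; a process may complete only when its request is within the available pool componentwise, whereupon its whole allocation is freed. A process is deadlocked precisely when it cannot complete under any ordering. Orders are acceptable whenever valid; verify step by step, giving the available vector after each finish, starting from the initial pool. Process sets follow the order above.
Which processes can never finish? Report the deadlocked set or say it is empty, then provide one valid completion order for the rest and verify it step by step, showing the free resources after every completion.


Deadlocked: P8 and P4.
Key observation: after P7, P6, P2, P1 the pool peaks at (4, 4, 6), and each blocked process is short somewhere: P8 on R1; P4 on R2.
A valid finishing order for the others: P7, P6, P2, P1. Check, step by step:
  pool = (1, 2, 3)
  P7 needs (1, 1, 2) <= (1, 2, 3) -> finishes; pool += (3, 1, 0) = (4, 3, 3)
  P6 needs (1, 1, 3) <= (4, 3, 3) -> finishes; pool += (0, 1, 1) = (4, 4, 4)
  P2 needs (3, 2, 2) <= (4, 4, 4) -> finishes; pool += (0, 0, 1) = (4, 4, 5)
  P1 needs (4, 1, 0) <= (4, 4, 5) -> finishes; pool += (0, 0, 1) = (4, 4, 6)
None of the blocked processes ever fits:
  P8 still needs (5, 1, 1) but only (4, 4, 6) is free — short on R1
  P4 still needs (3, 5, 3) but only (4, 4, 6) is free — short on R2


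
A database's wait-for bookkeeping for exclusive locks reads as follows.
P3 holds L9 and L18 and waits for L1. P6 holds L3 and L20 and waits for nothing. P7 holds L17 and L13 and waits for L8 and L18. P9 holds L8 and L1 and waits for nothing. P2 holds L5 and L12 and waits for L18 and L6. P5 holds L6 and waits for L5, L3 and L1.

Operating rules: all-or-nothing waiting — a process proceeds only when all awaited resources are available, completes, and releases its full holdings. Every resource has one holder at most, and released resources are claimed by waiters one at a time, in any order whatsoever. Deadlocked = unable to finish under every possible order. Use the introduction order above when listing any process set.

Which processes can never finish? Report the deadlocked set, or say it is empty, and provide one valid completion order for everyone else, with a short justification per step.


Deadlocked: P2 and P5.
Key observation: the cycle P2 -> P5 -> P2 can never break — each member waits on the next; no other process is dragged down with it.
The rest can finish in the order P6, P9, P3, P7.
Step-by-step check:
  run P6 (it waits on nothing); releases L3 and L20
  run P9 (it waits on nothing); releases L8 and L1
  P3 waits on L1 — all released -> runs and releases L9 and L18
  P7 waits on L8 and L18 — all released -> runs and releases L17 and L13


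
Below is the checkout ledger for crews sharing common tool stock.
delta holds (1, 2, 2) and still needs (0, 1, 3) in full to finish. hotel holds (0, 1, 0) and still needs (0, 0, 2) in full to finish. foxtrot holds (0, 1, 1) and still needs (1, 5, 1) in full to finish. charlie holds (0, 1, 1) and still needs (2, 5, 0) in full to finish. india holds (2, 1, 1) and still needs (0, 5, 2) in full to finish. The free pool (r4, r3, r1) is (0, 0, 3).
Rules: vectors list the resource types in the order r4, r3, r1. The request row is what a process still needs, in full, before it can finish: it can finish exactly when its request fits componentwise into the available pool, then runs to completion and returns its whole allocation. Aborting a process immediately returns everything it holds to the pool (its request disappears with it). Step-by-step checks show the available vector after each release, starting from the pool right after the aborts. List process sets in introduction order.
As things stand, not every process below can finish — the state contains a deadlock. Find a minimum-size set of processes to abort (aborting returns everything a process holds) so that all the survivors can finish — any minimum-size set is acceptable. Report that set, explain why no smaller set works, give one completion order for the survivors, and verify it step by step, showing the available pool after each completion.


The answer: abort foxtrot and india.
Key observation: aborting foxtrot and india returns (2, 2, 2), and charlie — hopeless before — runs at step 3 with the returned capacity in the pool.
No one abort is enough; case by case: delta alone leaves foxtrot blocked (short on r3); hotel alone leaves foxtrot blocked (short on r3); foxtrot alone leaves charlie blocked (short on r4 and r3); charlie alone leaves foxtrot blocked (short on r3); india alone leaves foxtrot blocked (short on r3).
The survivors complete as delta, hotel, charlie. Check, step by step (starting from the post-abort pool):
  pool = (2, 2, 5)
  delta needs (0, 1, 3) <= (2, 2, 5) -> finishes; pool += (1, 2, 2) = (3, 4, 7)
  hotel needs (0, 0, 2) <= (3, 4, 7) -> finishes; pool += (0, 1, 0) = (3, 5, 7)
  charlie needs (2, 5, 0) <= (3, 5, 7) -> finishes; pool += (0, 1, 1) = (3, 6, 8)


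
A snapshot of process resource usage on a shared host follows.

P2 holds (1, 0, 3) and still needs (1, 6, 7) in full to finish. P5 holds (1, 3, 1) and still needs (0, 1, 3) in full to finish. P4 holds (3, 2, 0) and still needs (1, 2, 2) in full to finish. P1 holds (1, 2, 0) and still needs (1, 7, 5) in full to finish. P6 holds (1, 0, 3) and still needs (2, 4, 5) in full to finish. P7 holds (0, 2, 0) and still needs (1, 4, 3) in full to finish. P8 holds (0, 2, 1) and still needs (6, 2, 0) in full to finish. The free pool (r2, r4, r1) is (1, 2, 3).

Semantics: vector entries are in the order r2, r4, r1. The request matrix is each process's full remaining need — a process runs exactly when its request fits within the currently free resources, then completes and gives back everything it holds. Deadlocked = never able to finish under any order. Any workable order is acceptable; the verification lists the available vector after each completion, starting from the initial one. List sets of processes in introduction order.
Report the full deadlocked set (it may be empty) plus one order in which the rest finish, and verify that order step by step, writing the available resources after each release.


Deadlocked: P2, P1, P6 and P8.
Key observation: after P5, P7, P4 the pool peaks at (5, 9, 4), and each blocked process is short somewhere: P2 on r1; P1 on r1; P6 on r1; P8 on r2.
A valid finishing order for the others: P5, P7, P4. Walking it through:
  pool = (1, 2, 3)
  run P5 (needs (0, 1, 3), free (1, 2, 3)); after release of (1, 3, 1) the pool is (2, 5, 4)
  run P7 (needs (1, 4, 3), free (2, 5, 4)); after release of (0, 2, 0) the pool is (2, 7, 4)
  run P4 (needs (1, 2, 2), free (2, 7, 4)); after release of (3, 2, 0) the pool is (5, 9, 4)
The stuck group stays short no matter what:
  P2 still needs (1, 6, 7) but only (5, 9, 4) is free — short on r1
  P1 still needs (1, 7, 5) but only (5, 9, 4) is free — short on r1
  P6 still needs (2, 4, 5) but only (5, 9, 4) is free — short on r1
  P8 still needs (6, 2, 0) but only (5, 9, 4) is free — short on r2


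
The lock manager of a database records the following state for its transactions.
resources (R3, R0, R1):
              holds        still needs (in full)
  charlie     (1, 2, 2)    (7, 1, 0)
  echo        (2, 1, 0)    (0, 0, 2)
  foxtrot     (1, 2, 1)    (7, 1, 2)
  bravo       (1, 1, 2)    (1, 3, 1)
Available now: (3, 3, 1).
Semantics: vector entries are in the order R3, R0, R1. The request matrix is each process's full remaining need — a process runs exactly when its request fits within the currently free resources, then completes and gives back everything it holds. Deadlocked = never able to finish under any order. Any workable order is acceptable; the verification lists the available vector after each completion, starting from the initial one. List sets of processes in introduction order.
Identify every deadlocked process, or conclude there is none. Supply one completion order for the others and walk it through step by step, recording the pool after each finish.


Deadlocked: charlie and foxtrot.
Key observation: once bravo, echo finish, the pool peaks at (6, 5, 3) — and every remaining process still needs more R3 than that.
One completion order for the rest: bravo, echo. Verifying each step:
  pool = (3, 3, 1)
  bravo needs (1, 3, 1) <= (3, 3, 1) -> finishes; pool += (1, 1, 2) = (4, 4, 3)
  echo needs (0, 0, 2) <= (4, 4, 3) -> finishes; pool += (2, 1, 0) = (6, 5, 3)
The stuck group stays short no matter what:
  blocked: charlie wants (7, 1, 0), pool (6, 5, 3) — not enough R3
  blocked: foxtrot wants (7, 1, 2), pool (6, 5, 3) — not enough R3


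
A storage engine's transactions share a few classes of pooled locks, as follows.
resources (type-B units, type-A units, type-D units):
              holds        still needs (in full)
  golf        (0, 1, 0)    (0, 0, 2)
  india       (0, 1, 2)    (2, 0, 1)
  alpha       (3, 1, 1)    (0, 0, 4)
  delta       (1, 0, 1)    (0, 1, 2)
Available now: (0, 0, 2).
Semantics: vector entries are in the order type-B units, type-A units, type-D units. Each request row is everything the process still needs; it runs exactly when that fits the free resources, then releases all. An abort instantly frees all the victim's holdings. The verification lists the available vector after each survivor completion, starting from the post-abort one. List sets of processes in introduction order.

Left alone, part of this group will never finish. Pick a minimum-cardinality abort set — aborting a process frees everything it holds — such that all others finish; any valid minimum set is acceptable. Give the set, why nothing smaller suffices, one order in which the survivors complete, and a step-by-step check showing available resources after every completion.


Minimum abort set: india.
Key observation: aborting india returns (0, 1, 2), and alpha — hopeless before — runs at step 3 with the returned capacity in the pool.
Why nothing smaller works: aborting no one leaves the state deadlocked as given.
Survivors finish in the order: golf, delta, alpha. Check, step by step (pool after the aborts first):
  pool = (0, 1, 4)
  run golf (needs (0, 0, 2), free (0, 1, 4)); after release of (0, 1, 0) the pool is (0, 2, 4)
  run delta (needs (0, 1, 2), free (0, 2, 4)); after release of (1, 0, 1) the pool is (1, 2, 5)
  run alpha (needs (0, 0, 4), free (1, 2, 5)); after release of (3, 1, 1) the pool is (4, 3, 6)


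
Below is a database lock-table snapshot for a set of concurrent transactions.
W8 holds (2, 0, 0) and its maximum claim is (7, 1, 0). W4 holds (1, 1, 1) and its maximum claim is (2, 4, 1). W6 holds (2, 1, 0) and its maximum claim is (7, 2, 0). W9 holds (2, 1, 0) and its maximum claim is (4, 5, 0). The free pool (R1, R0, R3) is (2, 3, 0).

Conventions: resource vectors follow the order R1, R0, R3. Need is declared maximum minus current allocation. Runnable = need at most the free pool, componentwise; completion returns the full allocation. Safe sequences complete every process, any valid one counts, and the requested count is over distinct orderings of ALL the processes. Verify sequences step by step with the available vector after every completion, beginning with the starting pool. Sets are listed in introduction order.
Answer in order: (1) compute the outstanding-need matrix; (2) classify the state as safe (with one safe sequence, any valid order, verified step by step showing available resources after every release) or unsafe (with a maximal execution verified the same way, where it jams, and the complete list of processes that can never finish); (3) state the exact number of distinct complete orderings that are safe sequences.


(1) Outstanding need per process (order R1, R0, R3):
  W8: (5, 1, 0)
  W4: (1, 3, 0)
  W6: (5, 1, 0)
  W9: (2, 4, 0)
(2) SAFE. One safe sequence: W4, W9, W8, W6.
Key observation: at W4 the run first touches a limit — (1, 3, 0) against (2, 3, 0), exact on a resource it actually requests.
Check, step by step:
  pool = (2, 3, 0)
  W4 needs (1, 3, 0) <= (2, 3, 0) -> finishes; pool += (1, 1, 1) = (3, 4, 1)
  W9 needs (2, 4, 0) <= (3, 4, 1) -> finishes; pool += (2, 1, 0) = (5, 5, 1)
  W8 needs (5, 1, 0) <= (5, 5, 1) -> finishes; pool += (2, 0, 0) = (7, 5, 1)
  W6 needs (5, 1, 0) <= (7, 5, 1) -> finishes; pool += (2, 1, 0) = (9, 6, 1)
(3) The exact count: 2 of the possible complete orderings are safe sequences.


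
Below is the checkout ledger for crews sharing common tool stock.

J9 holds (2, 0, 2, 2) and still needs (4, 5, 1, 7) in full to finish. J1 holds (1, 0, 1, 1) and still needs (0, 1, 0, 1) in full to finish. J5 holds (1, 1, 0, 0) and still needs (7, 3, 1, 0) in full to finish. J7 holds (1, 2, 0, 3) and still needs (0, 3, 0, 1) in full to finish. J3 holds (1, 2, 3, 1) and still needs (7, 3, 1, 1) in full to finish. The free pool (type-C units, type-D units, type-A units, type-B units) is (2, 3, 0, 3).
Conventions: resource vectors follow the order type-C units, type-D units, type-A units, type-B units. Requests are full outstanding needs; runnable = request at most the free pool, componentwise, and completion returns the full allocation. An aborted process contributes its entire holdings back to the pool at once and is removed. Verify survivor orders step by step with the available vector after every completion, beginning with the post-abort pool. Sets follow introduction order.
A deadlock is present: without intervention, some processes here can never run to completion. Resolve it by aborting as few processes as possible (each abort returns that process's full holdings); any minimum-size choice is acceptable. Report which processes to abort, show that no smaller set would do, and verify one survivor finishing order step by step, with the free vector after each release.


The answer: abort J5.
Key observation: J3 had no path to completion before; after the abort of J5 ((1, 1, 0, 0) returned), step 4 is where it fits.
No smaller set exists: with zero aborts the deadlock remains.
The survivors complete as J7, J1, J9, J3. Walking it through (starting from the post-abort pool):
  pool = (3, 4, 0, 3)
  run J7 (needs (0, 3, 0, 1), free (3, 4, 0, 3)); after release of (1, 2, 0, 3) the pool is (4, 6, 0, 6)
  run J1 (needs (0, 1, 0, 1), free (4, 6, 0, 6)); after release of (1, 0, 1, 1) the pool is (5, 6, 1, 7)
  run J9 (needs (4, 5, 1, 7), free (5, 6, 1, 7)); after release of (2, 0, 2, 2) the pool is (7, 6, 3, 9)
  run J3 (needs (7, 3, 1, 1), free (7, 6, 3, 9)); after release of (1, 2, 3, 1) the pool is (8, 8, 6, 10)


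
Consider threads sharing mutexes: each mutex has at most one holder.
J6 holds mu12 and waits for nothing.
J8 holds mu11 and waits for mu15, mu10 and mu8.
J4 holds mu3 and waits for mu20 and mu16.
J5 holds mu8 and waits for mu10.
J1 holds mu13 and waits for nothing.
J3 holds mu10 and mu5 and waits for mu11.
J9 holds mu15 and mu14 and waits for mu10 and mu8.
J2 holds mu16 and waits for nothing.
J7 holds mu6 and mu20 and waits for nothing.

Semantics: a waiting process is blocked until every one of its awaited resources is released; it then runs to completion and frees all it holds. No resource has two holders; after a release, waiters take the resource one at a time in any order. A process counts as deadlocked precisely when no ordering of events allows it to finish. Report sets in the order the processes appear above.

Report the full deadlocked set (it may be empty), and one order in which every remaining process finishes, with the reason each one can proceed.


The deadlocked set is J8, J5, J3 and J9.
Key observation: the loop J8 -> J5 -> J3 -> J8 blocks itself forever; J9 is caught in further circular waits.
The rest can finish in the order J2, J1, J6, J7, J4.
Verifying each step:
  J2 waits on nothing -> runs at once and releases mu16
  J1 waits on nothing -> runs at once and releases mu13
  J6 waits on nothing -> runs at once and releases mu12
  J7 waits on nothing -> runs at once and releases mu6 and mu20
  J4 waits on mu20 and mu16 — all released -> runs and releases mu3


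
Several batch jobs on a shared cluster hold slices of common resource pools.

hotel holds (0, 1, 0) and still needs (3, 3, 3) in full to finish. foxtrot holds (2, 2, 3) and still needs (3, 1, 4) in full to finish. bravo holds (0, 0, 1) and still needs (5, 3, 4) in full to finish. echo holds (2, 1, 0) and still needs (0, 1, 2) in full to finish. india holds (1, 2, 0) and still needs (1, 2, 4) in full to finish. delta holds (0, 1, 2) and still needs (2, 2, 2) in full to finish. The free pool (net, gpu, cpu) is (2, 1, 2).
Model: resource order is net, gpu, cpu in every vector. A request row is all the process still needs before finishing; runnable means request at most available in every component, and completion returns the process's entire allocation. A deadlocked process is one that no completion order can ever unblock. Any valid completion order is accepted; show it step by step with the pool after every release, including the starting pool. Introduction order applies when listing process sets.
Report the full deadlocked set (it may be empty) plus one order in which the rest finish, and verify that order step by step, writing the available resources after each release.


Nothing here is deadlocked.
Key observation: echo fits the free pool immediately, and its release cascades until everyone finishes.
The rest can finish in the order echo, delta, india, foxtrot, hotel, bravo. Walking it through:
  pool = (2, 1, 2)
  run echo (needs (0, 1, 2), free (2, 1, 2)); after release of (2, 1, 0) the pool is (4, 2, 2)
  run delta (needs (2, 2, 2), free (4, 2, 2)); after release of (0, 1, 2) the pool is (4, 3, 4)
  run india (needs (1, 2, 4), free (4, 3, 4)); after release of (1, 2, 0) the pool is (5, 5, 4)
  run foxtrot (needs (3, 1, 4), free (5, 5, 4)); after release of (2, 2, 3) the pool is (7, 7, 7)
  run hotel (needs (3, 3, 3), free (7, 7, 7)); after release of (0, 1, 0) the pool is (7, 8, 7)
  run bravo (needs (5, 3, 4), free (7, 8, 7)); after release of (0, 0, 1) the pool is (7, 8, 8)
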